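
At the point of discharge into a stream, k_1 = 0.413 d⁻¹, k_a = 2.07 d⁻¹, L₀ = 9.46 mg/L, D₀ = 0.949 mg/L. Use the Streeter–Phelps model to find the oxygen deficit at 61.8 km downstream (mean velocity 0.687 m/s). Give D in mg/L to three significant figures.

Travel time t = x/v = 61.8 km / (0.687 m/s) = 61800 m / 0.687 m/s = 89960 s = 1.041 d.
k_1 L₀/(k_a−k_1) = 0.413×9.46/(2.07−0.413) = 3.907/1.657 = 2.358 mg/L.
e^(−k_1 t) = e^(−0.413×1.041) = 0.6505; e^(−k_a t) = e^(−2.07×1.041) = 0.1159.
D = 2.358 × (0.6505 − 0.1159) + 0.949 × 0.1159 = 1.261 + 0.1100 = 1.371 mg/L.

D ≈ 1.37 mg/L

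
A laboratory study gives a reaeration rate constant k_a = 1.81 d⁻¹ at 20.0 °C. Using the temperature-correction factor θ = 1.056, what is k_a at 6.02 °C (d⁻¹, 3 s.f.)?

k_a(T₂) = k_a(T₁) · θ^(T₂−T₁) = 1.81 × 1.056^(6.02−20.0)
= 1.81 × 1.056^-14.0 = 1.81 × 0.4669 = 0.8450 d⁻¹.

k_a ≈ 0.845 d⁻¹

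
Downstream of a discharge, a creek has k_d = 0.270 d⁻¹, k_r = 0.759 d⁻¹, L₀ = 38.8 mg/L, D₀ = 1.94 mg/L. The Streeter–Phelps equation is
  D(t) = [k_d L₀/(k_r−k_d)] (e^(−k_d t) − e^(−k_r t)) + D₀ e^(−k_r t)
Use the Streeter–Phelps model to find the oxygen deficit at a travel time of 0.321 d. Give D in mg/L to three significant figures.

D ≈ 4.37 mg/L

k_d L₀/(k_r−k_d) = 0.270×38.8/(0.759−0.270) = 10.48/0.4890 = 21.42 mg/L.
e^(−k_d t) = e^(−0.270×0.3210) = 0.9170; e^(−k_r t) = e^(−0.759×0.3210) = 0.7838.
D = 21.42 × (0.9170 − 0.7838) + 1.94 × 0.7838 = 2.854 + 1.521 = 4.374 mg/L.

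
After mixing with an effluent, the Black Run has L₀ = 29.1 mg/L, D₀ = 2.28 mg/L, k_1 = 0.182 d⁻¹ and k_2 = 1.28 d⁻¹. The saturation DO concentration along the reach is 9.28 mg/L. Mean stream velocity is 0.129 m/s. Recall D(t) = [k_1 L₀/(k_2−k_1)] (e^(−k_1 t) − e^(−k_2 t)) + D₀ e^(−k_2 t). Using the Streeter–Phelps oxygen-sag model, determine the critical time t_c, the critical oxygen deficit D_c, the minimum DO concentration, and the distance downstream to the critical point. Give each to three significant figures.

t_c ≈ 1.19 d; D_c ≈ 3.33 mg/L; min DO ≈ 5.95 mg/L; x_c ≈ 13.3 km

At the critical point dD/dt = 0, so k_1 L₀ e^(−k_1 t) = k_2 D. Substituting D(t) from the Streeter–Phelps equation and solving for t gives
t_c = ln[(k_2/k_1)(1 − D₀(k_2−k_1)/(k_1 L₀))] / (k_2−k_1).
Here k_2−k_1 = 1.098 d⁻¹ and 1 − D₀(k_2−k_1)/(k_1 L₀) = 1 − 2.28×1.098/(0.182×29.1) = 0.5273, so
t_c = ln(7.033 × 0.5273) / 1.098 = 1.311 / 1.098 = 1.194 d.
L(t_c) = L₀ e^(−k_1 t_c) = 29.1 × 0.8047 = 23.42 mg/L, and at the critical point k_2 D_c = k_1 L, so D_c = (0.182/1.28) × 23.42 = 3.330 mg/L.
Minimum DO = C_s − D_c = 9.28 − 3.330 = 5.950 mg/L.
x_c = v t_c = 0.129 m/s × 1.194 d × 86400 s/d = 13300 m ≈ 13.3 km.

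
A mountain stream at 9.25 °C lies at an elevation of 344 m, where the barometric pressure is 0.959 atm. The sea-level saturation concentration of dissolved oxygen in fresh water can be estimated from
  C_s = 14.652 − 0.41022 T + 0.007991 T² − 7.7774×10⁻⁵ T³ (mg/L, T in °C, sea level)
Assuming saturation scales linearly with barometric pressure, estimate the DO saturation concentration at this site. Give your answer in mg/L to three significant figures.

At sea level: C_s = 14.652 − 0.41022×9.25 + 0.007991×9.25² − 7.7774×10⁻⁵×9.25³ = 11.48 mg/L.
Pressure correction: C_s' = 11.48 × 0.959 = 11.01 mg/L.

C_s ≈ 11.0 mg/L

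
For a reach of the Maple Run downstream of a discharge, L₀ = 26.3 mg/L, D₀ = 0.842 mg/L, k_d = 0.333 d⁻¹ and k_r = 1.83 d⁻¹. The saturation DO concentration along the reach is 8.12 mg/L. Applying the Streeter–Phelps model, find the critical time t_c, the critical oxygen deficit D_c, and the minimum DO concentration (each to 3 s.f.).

t_c ≈ 1.03 d; D_c ≈ 3.39 mg/L; min DO ≈ 4.73 mg/L

With k_r/k_d = 5.495 and 1 − D₀(k_r−k_d)/(k_d L₀) = 0.8561,
t_c = ln(5.495 × 0.8561) / (1.83 − 0.333) = ln(4.705) / 1.497 = 1.549/1.497 = 1.034 d.
L(t_c) = L₀ e^(−k_d t_c) = 26.3 × 0.7086 = 18.64 mg/L, and at the critical point k_r D_c = k_d L, so D_c = (0.333/1.83) × 18.64 = 3.391 mg/L.
Minimum DO = C_s − D_c = 8.12 − 3.391 = 4.729 mg/L.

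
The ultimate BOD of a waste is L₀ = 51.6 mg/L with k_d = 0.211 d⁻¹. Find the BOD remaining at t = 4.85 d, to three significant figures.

L_t = L₀ e^(−k_d t) = 51.6 × e^(−0.211×4.85) = 51.6 × 0.3594 = 18.54 mg/L.

L ≈ 18.5 mg/L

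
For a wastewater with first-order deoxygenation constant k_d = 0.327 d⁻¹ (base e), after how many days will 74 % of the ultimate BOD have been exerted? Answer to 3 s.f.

y/L₀ = 1 − e^(−k_d t) = 0.74 ⇒ e^(−k_d t) = 0.260
t = −ln(0.260) / 0.327 = 1.347 / 0.327 = 4.119 d.

t ≈ 4.12 d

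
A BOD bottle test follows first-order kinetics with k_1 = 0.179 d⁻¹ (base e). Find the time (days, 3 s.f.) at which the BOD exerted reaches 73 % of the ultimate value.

y/L₀ = 1 − e^(−k_1 t) = 0.73 ⇒ e^(−k_1 t) = 0.270
t = −ln(0.270) / 0.179 = 1.309 / 0.179 = 7.315 d.

t ≈ 7.31 d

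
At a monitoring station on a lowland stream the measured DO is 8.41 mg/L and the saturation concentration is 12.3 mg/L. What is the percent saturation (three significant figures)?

% saturation = C/C_s × 100 = 8.41/12.3 × 100 = 68.4 %.

68.4 % saturation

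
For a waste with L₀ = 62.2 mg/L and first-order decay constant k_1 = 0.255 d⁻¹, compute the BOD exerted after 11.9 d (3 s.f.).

y_t = L₀(1 − e^(−k_1 t)) = 62.2 × (1 − e^(−0.255×11.9))
= 62.2 × (1 − 0.04810) = 62.2 × 0.9519 = 59.21 mg/L.

y ≈ 59.2 mg/L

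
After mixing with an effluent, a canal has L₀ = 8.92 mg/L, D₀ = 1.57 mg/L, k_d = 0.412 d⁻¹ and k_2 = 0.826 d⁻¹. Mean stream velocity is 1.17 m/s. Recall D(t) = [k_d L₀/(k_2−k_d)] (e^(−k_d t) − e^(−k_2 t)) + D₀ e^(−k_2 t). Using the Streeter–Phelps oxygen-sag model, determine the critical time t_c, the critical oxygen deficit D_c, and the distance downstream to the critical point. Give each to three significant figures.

At the critical point dD/dt = 0, so k_d L₀ e^(−k_d t) = k_2 D. Substituting D(t) from the Streeter–Phelps equation and solving for t gives
t_c = ln[(k_2/k_d)(1 − D₀(k_2−k_d)/(k_d L₀))] / (k_2−k_d).
Here k_2−k_d = 0.4140 d⁻¹ and 1 − D₀(k_2−k_d)/(k_d L₀) = 1 − 1.57×0.4140/(0.412×8.92) = 0.8231, so
t_c = ln(2.005 × 0.8231) / 0.4140 = 0.5009 / 0.4140 = 1.210 d.
L(t_c) = L₀ e^(−k_d t_c) = 8.92 × 0.6074 = 5.418 mg/L, and at the critical point k_2 D_c = k_d L, so D_c = (0.412/0.826) × 5.418 = 2.703 mg/L.
x_c = v t_c = 1.17 m/s × 1.210 d × 86400 s/d = 122300 m ≈ 122 km.

t_c ≈ 1.21 d; D_c ≈ 2.70 mg/L; x_c ≈ 122 km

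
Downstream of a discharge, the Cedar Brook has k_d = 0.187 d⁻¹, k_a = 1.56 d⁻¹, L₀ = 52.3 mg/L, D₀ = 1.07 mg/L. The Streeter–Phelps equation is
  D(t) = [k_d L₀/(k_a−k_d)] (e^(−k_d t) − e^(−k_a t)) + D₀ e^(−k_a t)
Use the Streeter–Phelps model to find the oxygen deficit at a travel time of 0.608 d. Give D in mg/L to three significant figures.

D ≈ 4.01 mg/L

k_d L₀/(k_a−k_d) = 0.187×52.3/(1.56−0.187) = 9.780/1.373 = 7.123 mg/L.
e^(−k_d t) = e^(−0.187×0.6080) = 0.8925; e^(−k_a t) = e^(−1.56×0.6080) = 0.3873.
D = 7.123 × (0.8925 − 0.3873) + 1.07 × 0.3873 = 3.599 + 0.4144 = 4.013 mg/L.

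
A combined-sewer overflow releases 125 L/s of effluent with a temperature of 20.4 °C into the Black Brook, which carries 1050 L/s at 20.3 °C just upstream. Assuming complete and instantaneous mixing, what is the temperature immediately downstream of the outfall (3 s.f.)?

20.3 °C

Flow-weighted mixing: C = (Q_r C_r + Q_w C_w)/(Q_r + Q_w)
= (1050×20.3 + 125×20.4)/(1050 + 125) = 23860/1175 = 20.31 °C.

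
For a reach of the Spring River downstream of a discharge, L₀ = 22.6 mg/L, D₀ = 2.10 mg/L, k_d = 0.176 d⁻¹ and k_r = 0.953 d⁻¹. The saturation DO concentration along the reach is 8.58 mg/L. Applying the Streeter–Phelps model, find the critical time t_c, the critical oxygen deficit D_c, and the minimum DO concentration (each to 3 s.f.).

t_c ≈ 1.49 d; D_c ≈ 3.21 mg/L; min DO ≈ 5.37 mg/L

With k_r/k_d = 5.415 and 1 − D₀(k_r−k_d)/(k_d L₀) = 0.5898,
t_c = ln(5.415 × 0.5898) / (0.953 − 0.176) = ln(3.194) / 0.7770 = 1.161/0.7770 = 1.494 d.
L(t_c) = L₀ e^(−k_d t_c) = 22.6 × 0.7687 = 17.37 mg/L, and at the critical point k_r D_c = k_d L, so D_c = (0.176/0.953) × 17.37 = 3.209 mg/L.
Minimum DO = C_s − D_c = 8.58 − 3.209 = 5.371 mg/L.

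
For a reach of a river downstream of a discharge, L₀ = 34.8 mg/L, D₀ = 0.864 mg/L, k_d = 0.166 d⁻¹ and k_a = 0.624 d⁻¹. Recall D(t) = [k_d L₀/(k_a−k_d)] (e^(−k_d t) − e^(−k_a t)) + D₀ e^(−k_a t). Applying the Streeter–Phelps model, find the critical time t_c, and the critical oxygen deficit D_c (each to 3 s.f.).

t_c ≈ 2.74 d; D_c ≈ 5.88 mg/L

At the critical point dD/dt = 0, so k_d L₀ e^(−k_d t) = k_a D. Substituting D(t) from the Streeter–Phelps equation and solving for t gives
t_c = ln[(k_a/k_d)(1 − D₀(k_a−k_d)/(k_d L₀))] / (k_a−k_d).
Here k_a−k_d = 0.4580 d⁻¹ and 1 − D₀(k_a−k_d)/(k_d L₀) = 1 − 0.864×0.4580/(0.166×34.8) = 0.9315, so
t_c = ln(3.759 × 0.9315) / 0.4580 = 1.253 / 0.4580 = 2.736 d.
D_c = (k_d/k_a) L₀ e^(−k_d t_c) = (0.166/0.624) × 34.8 × e^(−0.166×2.736) = 0.2660 × 34.8 × 0.6349 = 5.878 mg/L.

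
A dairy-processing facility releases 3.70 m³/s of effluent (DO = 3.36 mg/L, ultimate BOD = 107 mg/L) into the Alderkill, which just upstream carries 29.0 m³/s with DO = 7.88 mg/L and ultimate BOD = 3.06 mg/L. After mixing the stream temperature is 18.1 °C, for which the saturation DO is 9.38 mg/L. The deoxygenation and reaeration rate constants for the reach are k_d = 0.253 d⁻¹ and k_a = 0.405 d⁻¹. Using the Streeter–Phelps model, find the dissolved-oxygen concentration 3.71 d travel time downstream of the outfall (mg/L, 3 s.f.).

Mixed DO = (29.0×7.88 + 3.70×3.36)/(29.0+3.70) = 241.0/32.70 = 7.369 mg/L.
Mixed L₀ = (29.0×3.06 + 3.70×107)/(32.70) = 484.6/32.70 = 14.82 mg/L.
Initial deficit D₀ = C_s − DO₀ = 9.38 − 7.369 = 2.011 mg/L.
D(3.71) = [0.253×14.82/(0.405−0.253)](e^(−0.253×3.71) − e^(−0.405×3.71)) + 2.011 e^(−0.405×3.71)
= 24.67 × (0.3912 − 0.2226) + 2.011 × 0.2226 = 4.607 mg/L.
DO = 9.38 − 4.607 = 4.773 mg/L.

DO ≈ 4.77 mg/L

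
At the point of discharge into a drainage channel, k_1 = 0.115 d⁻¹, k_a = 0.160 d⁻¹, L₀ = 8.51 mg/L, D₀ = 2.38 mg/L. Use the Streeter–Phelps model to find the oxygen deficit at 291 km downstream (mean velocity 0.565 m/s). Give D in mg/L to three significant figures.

D ≈ 3.49 mg/L

Travel time t = x/v = 291 km / (0.565 m/s) = 291000 m / 0.565 m/s = 515000 s = 5.961 d.
k_1 L₀/(k_a−k_1) = 0.115×8.51/(0.160−0.115) = 0.9787/0.04500 = 21.75 mg/L.
e^(−k_1 t) = e^(−0.115×5.961) = 0.5038; e^(−k_a t) = e^(−0.160×5.961) = 0.3853.
D = 21.75 × (0.5038 − 0.3853) + 2.38 × 0.3853 = 2.578 + 0.9170 = 3.495 mg/L.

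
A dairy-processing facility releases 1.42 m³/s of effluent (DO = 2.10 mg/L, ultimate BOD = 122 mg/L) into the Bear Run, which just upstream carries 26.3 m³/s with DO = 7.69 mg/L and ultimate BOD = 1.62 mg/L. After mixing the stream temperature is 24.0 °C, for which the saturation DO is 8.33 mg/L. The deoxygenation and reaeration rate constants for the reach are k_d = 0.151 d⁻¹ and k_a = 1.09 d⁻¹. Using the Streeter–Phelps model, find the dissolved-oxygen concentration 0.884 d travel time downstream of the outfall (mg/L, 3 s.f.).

DO ≈ 7.36 mg/L

Mixed DO = (26.3×7.69 + 1.42×2.10)/(26.3+1.42) = 205.2/27.72 = 7.404 mg/L.
Mixed L₀ = (26.3×1.62 + 1.42×122)/(27.72) = 215.8/27.72 = 7.787 mg/L.
Initial deficit D₀ = C_s − DO₀ = 8.33 − 7.404 = 0.9264 mg/L.
D(0.884) = [0.151×7.787/(1.09−0.151)](e^(−0.151×0.884) − e^(−1.09×0.884)) + 0.9264 e^(−1.09×0.884)
= 1.252 × (0.8750 − 0.3815) + 0.9264 × 0.3815 = 0.9714 mg/L.
DO = 8.33 − 0.9714 = 7.359 mg/L.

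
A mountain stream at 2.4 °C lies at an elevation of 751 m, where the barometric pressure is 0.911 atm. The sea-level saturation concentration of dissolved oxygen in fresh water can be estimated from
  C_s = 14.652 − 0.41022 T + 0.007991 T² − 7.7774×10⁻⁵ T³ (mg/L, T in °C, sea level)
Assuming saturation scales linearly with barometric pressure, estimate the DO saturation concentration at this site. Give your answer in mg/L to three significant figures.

C_s ≈ 12.5 mg/L

At sea level: C_s = 14.652 − 0.41022×2.4 + 0.007991×2.4² − 7.7774×10⁻⁵×2.4³ = 13.71 mg/L.
Pressure correction: C_s' = 13.71 × 0.911 = 12.49 mg/L.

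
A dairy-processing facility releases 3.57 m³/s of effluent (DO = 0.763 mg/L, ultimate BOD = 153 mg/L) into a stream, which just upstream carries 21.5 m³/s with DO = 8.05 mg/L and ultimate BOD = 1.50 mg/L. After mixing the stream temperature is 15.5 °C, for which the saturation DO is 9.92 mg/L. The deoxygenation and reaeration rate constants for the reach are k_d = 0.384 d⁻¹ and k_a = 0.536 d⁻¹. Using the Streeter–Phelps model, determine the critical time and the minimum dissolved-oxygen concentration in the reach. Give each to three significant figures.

t_c ≈ 1.86 d; minimum DO ≈ 1.82 mg/L

Mixed DO = (21.5×8.05 + 3.57×0.763)/(21.5+3.57) = 175.8/25.07 = 7.012 mg/L.
Mixed L₀ = (21.5×1.50 + 3.57×153)/(25.07) = 578.5/25.07 = 23.07 mg/L.
Initial deficit D₀ = C_s − DO₀ = 9.92 − 7.012 = 2.908 mg/L.
t_c = (1/0.1520) ln[(0.536/0.384)(1 − 2.908×0.1520/(0.384×23.07))] = 6.579 × ln(1.326) = 1.857 d.
D_c = (0.384/0.536) × 23.07 × e^(−0.384×1.857) = 0.7164 × 23.07 × 0.4901 = 8.101 mg/L.
Minimum DO = 9.92 − 8.101 = 1.819 mg/L.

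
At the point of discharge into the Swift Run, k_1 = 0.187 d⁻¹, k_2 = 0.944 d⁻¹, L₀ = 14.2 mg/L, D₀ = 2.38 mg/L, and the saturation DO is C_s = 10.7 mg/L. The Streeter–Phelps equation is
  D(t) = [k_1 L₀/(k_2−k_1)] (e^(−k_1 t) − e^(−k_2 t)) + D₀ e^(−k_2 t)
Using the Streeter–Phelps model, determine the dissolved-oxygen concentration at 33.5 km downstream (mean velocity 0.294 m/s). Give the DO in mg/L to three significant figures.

Travel time t = x/v = 33.5 km / (0.294 m/s) = 33500 m / 0.294 m/s = 113900 s = 1.319 d.
k_1 L₀/(k_2−k_1) = 0.187×14.2/(0.944−0.187) = 2.655/0.7570 = 3.508 mg/L.
e^(−k_1 t) = e^(−0.187×1.319) = 0.7814; e^(−k_2 t) = e^(−0.944×1.319) = 0.2880.
D = 3.508 × (0.7814 − 0.2880) + 2.38 × 0.2880 = 1.731 + 0.6853 = 2.416 mg/L.
DO = C_s − D = 10.7 − 2.416 = 8.284 mg/L.

DO ≈ 8.28 mg/L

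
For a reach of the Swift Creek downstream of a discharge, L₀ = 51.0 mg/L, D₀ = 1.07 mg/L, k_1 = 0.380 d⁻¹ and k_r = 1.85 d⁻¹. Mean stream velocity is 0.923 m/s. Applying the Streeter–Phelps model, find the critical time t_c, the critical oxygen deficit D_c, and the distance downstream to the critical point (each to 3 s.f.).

t_c = [1/(k_r−k_1)] ln[(k_r/k_1)(1 − D₀(k_r−k_1)/(k_1 L₀))]
= [1/(1.85−0.380)] ln[(1.85/0.380)(1 − 1.07×1.470/(0.380×51.0))]
= (1/1.470) ln[4.868 × 0.9188] = 0.6803 × ln(4.473) = 0.6803 × 1.498 = 1.019 d.
D_c = (k_1/k_r) L₀ e^(−k_1 t_c) = (0.380/1.85) × 51.0 × e^(−0.380×1.019) = 0.2054 × 51.0 × 0.6789 = 7.112 mg/L.
x_c = v t_c = 0.923 m/s × 1.019 d × 86400 s/d = 81270 m ≈ 81.3 km.

t_c ≈ 1.02 d; D_c ≈ 7.11 mg/L; x_c ≈ 81.3 km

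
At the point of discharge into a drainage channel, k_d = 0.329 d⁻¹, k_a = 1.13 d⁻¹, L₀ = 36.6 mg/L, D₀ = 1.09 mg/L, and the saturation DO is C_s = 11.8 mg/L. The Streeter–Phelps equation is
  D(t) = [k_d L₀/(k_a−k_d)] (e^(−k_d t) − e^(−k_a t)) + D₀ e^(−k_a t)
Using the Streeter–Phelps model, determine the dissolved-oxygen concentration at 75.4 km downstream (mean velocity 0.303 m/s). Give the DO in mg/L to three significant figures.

Travel time t = x/v = 75.4 km / (0.303 m/s) = 75400 m / 0.303 m/s = 248800 s = 2.880 d.
k_d L₀/(k_a−k_d) = 0.329×36.6/(1.13−0.329) = 12.04/0.8010 = 15.03 mg/L.
e^(−k_d t) = e^(−0.329×2.880) = 0.3877; e^(−k_a t) = e^(−1.13×2.880) = 0.03860.
D = 15.03 × (0.3877 − 0.03860) + 1.09 × 0.03860 = 5.248 + 0.04207 = 5.290 mg/L.
DO = C_s − D = 11.8 − 5.290 = 6.510 mg/L.

DO ≈ 6.51 mg/L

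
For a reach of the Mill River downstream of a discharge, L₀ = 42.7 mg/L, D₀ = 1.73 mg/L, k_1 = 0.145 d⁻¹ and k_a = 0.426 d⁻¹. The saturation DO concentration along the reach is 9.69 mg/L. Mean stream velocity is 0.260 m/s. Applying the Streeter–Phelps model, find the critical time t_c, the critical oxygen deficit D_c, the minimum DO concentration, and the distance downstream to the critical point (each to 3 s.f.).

t_c ≈ 3.54 d; D_c ≈ 8.69 mg/L; min DO ≈ 0.996 mg/L; x_c ≈ 79.6 km

With k_a/k_1 = 2.938 and 1 − D₀(k_a−k_1)/(k_1 L₀) = 0.9215,
t_c = ln(2.938 × 0.9215) / (0.426 − 0.145) = ln(2.707) / 0.2810 = 0.9959/0.2810 = 3.544 d.
L(t_c) = L₀ e^(−k_1 t_c) = 42.7 × 0.5981 = 25.54 mg/L, and at the critical point k_a D_c = k_1 L, so D_c = (0.145/0.426) × 25.54 = 8.694 mg/L.
Minimum DO = C_s − D_c = 9.69 − 8.694 = 0.9965 mg/L.
x_c = v t_c = 0.260 m/s × 3.544 d × 86400 s/d = 79620 m ≈ 79.6 km.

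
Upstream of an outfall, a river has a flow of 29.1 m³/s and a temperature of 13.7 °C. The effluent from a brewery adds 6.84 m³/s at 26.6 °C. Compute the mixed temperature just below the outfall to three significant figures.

Flow-weighted mixing: C = (Q_r C_r + Q_w C_w)/(Q_r + Q_w)
= (29.1×13.7 + 6.84×26.6)/(29.1 + 6.84) = 580.6/35.94 = 16.16 °C.

16.2 °C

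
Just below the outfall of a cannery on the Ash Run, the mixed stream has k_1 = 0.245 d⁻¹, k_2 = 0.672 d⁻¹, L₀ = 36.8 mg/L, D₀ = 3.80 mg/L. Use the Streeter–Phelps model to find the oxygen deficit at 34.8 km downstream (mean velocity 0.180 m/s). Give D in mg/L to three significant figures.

Travel time t = x/v = 34.8 km / (0.180 m/s) = 34800 m / 0.180 m/s = 193300 s = 2.238 d.
k_1 L₀/(k_2−k_1) = 0.245×36.8/(0.672−0.245) = 9.016/0.4270 = 21.11 mg/L.
e^(−k_1 t) = e^(−0.245×2.238) = 0.5780; e^(−k_2 t) = e^(−0.672×2.238) = 0.2223.
D = 21.11 × (0.5780 − 0.2223) + 3.80 × 0.2223 = 7.510 + 0.8448 = 8.355 mg/L.

D ≈ 8.35 mg/L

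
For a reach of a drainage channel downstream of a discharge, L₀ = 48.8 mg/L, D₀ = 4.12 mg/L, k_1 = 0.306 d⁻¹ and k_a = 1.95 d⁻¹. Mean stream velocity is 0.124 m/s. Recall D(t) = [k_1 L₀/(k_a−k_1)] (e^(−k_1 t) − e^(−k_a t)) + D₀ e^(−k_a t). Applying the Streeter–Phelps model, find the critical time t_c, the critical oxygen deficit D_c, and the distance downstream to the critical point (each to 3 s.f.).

t_c = [1/(k_a−k_1)] ln[(k_a/k_1)(1 − D₀(k_a−k_1)/(k_1 L₀))]
= [1/(1.95−0.306)] ln[(1.95/0.306)(1 − 4.12×1.644/(0.306×48.8))]
= (1/1.644) ln[6.373 × 0.5464] = 0.6083 × ln(3.482) = 0.6083 × 1.248 = 0.7589 d.
D_c = (k_1/k_a) L₀ e^(−k_1 t_c) = (0.306/1.95) × 48.8 × e^(−0.306×0.7589) = 0.1569 × 48.8 × 0.7928 = 6.071 mg/L.
x_c = v t_c = 0.124 m/s × 0.7589 d × 86400 s/d = 8131 m ≈ 8.13 km.

t_c ≈ 0.759 d; D_c ≈ 6.07 mg/L; x_c ≈ 8.13 km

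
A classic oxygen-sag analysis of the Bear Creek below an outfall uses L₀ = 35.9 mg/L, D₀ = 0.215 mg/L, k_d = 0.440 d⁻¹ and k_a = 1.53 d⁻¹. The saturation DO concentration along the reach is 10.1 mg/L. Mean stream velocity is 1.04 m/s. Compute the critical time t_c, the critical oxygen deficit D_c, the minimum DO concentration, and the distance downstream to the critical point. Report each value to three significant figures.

t_c = [1/(k_a−k_d)] ln[(k_a/k_d)(1 − D₀(k_a−k_d)/(k_d L₀))]
= [1/(1.53−0.440)] ln[(1.53/0.440)(1 − 0.215×1.090/(0.440×35.9))]
= (1/1.090) ln[3.477 × 0.9852] = 0.9174 × ln(3.426) = 0.9174 × 1.231 = 1.130 d.
D_c = (k_d/k_a) L₀ e^(−k_d t_c) = (0.440/1.53) × 35.9 × e^(−0.440×1.130) = 0.2876 × 35.9 × 0.6083 = 6.281 mg/L.
Minimum DO = C_s − D_c = 10.1 − 6.281 = 3.819 mg/L.
x_c = v t_c = 1.04 m/s × 1.130 d × 86400 s/d = 101500 m ≈ 102 km.

t_c ≈ 1.13 d; D_c ≈ 6.28 mg/L; min DO ≈ 3.82 mg/L; x_c ≈ 102 km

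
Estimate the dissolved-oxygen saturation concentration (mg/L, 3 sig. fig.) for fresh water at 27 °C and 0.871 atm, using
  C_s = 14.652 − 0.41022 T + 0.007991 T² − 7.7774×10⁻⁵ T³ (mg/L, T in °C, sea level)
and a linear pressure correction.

C_s ≈ 6.86 mg/L

At sea level: C_s = 14.652 − 0.41022×27 + 0.007991×27² − 7.7774×10⁻⁵×27³ = 7.871 mg/L.
Pressure correction: C_s' = 7.871 × 0.871 = 6.855 mg/L.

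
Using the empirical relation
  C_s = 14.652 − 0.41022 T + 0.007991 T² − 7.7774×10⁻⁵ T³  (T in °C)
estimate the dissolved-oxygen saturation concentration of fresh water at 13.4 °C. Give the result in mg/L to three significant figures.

C_s = 14.652 − 0.41022×13.4 + 0.007991×13.4² − 7.7774×10⁻⁵×13.4³ = 10.40 mg/L.

C_s ≈ 10.4 mg/L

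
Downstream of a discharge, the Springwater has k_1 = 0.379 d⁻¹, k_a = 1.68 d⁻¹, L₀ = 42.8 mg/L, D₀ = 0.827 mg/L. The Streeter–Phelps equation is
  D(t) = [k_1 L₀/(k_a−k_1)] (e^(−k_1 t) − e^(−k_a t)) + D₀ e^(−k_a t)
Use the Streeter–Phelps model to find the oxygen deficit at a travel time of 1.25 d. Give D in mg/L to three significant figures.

k_1 L₀/(k_a−k_1) = 0.379×42.8/(1.68−0.379) = 16.22/1.301 = 12.47 mg/L.
e^(−k_1 t) = e^(−0.379×1.250) = 0.6227; e^(−k_a t) = e^(−1.68×1.250) = 0.1225.
D = 12.47 × (0.6227 − 0.1225) + 0.827 × 0.1225 = 6.237 + 0.1013 = 6.338 mg/L.

D ≈ 6.34 mg/L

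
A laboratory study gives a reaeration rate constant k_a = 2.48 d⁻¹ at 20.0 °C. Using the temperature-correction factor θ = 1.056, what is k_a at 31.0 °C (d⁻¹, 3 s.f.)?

k_a ≈ 4.52 d⁻¹

k_a(T₂) = k_a(T₁) · θ^(T₂−T₁) = 2.48 × 1.056^(31.0−20.0)
= 2.48 × 1.056^11.0 = 2.48 × 1.821 = 4.516 d⁻¹.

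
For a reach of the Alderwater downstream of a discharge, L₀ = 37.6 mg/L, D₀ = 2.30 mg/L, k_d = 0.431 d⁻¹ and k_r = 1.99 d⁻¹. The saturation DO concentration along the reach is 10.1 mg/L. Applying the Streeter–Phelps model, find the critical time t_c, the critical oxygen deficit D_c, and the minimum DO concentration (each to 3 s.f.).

t_c ≈ 0.821 d; D_c ≈ 5.72 mg/L; min DO ≈ 4.38 mg/L

At the critical point dD/dt = 0, so k_d L₀ e^(−k_d t) = k_r D. Substituting D(t) from the Streeter–Phelps equation and solving for t gives
t_c = ln[(k_r/k_d)(1 − D₀(k_r−k_d)/(k_d L₀))] / (k_r−k_d).
Here k_r−k_d = 1.559 d⁻¹ and 1 − D₀(k_r−k_d)/(k_d L₀) = 1 − 2.30×1.559/(0.431×37.6) = 0.7787, so
t_c = ln(4.617 × 0.7787) / 1.559 = 1.280 / 1.559 = 0.8208 d.
L(t_c) = L₀ e^(−k_d t_c) = 37.6 × 0.7020 = 26.40 mg/L, and at the critical point k_r D_c = k_d L, so D_c = (0.431/1.99) × 26.40 = 5.717 mg/L.
Minimum DO = C_s − D_c = 10.1 − 5.717 = 4.383 mg/L.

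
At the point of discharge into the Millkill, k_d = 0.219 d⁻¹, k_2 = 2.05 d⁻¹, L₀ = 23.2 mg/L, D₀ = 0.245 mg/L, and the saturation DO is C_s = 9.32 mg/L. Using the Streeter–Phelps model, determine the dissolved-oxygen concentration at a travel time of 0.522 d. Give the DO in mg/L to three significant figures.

k_d L₀/(k_2−k_d) = 0.219×23.2/(2.05−0.219) = 5.081/1.831 = 2.775 mg/L.
e^(−k_d t) = e^(−0.219×0.5220) = 0.8920; e^(−k_2 t) = e^(−2.05×0.5220) = 0.3430.
D = 2.775 × (0.8920 − 0.3430) + 0.245 × 0.3430 = 1.523 + 0.08403 = 1.607 mg/L.
DO = C_s − D = 9.32 − 1.607 = 7.713 mg/L.

DO ≈ 7.71 mg/L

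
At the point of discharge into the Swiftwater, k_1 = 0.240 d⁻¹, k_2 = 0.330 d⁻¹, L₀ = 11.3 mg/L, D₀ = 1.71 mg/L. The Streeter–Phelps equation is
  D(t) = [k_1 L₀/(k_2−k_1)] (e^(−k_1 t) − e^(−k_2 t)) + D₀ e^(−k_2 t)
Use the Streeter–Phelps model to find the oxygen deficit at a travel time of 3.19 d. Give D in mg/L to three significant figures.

D ≈ 4.09 mg/L

k_1 L₀/(k_2−k_1) = 0.240×11.3/(0.330−0.240) = 2.712/0.09000 = 30.13 mg/L.
e^(−k_1 t) = e^(−0.240×3.190) = 0.4651; e^(−k_2 t) = e^(−0.330×3.190) = 0.3490.
D = 30.13 × (0.4651 − 0.3490) + 1.71 × 0.3490 = 3.497 + 0.5968 = 4.094 mg/L.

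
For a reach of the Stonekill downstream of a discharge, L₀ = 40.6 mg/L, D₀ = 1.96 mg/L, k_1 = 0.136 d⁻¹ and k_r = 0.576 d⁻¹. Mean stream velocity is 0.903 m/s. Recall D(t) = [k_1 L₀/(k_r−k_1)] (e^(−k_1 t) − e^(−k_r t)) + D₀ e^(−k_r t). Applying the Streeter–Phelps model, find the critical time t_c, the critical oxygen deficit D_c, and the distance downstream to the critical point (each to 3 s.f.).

t_c ≈ 2.89 d; D_c ≈ 6.47 mg/L; x_c ≈ 226 km

With k_r/k_1 = 4.235 and 1 − D₀(k_r−k_1)/(k_1 L₀) = 0.8438,
t_c = ln(4.235 × 0.8438) / (0.576 − 0.136) = ln(3.574) / 0.4400 = 1.274/0.4400 = 2.895 d.
D_c = (k_1/k_r) L₀ e^(−k_1 t_c) = (0.136/0.576) × 40.6 × e^(−0.136×2.895) = 0.2361 × 40.6 × 0.6746 = 6.467 mg/L.
x_c = v t_c = 0.903 m/s × 2.895 d × 86400 s/d = 225800 m ≈ 226 km.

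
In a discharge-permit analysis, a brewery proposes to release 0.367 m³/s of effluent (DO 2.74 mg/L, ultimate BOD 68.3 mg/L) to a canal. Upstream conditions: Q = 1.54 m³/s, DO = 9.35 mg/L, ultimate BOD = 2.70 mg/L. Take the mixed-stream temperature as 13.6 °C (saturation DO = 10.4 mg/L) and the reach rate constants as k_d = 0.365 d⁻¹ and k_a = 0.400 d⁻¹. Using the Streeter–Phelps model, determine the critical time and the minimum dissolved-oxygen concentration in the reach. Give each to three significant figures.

t_c ≈ 2.20 d; minimum DO ≈ 4.13 mg/L

Mixed DO = (1.54×9.35 + 0.367×2.74)/(1.54+0.367) = 15.40/1.907 = 8.078 mg/L.
Mixed L₀ = (1.54×2.70 + 0.367×68.3)/(1.907) = 29.22/1.907 = 15.32 mg/L.
Initial deficit D₀ = C_s − DO₀ = 10.4 − 8.078 = 2.322 mg/L.
t_c = (1/0.03500) ln[(0.400/0.365)(1 − 2.322×0.03500/(0.365×15.32))] = 28.57 × ln(1.080) = 2.198 d.
D_c = (0.365/0.400) × 15.32 × e^(−0.365×2.198) = 0.9125 × 15.32 × 0.4483 = 6.269 mg/L.
Minimum DO = 10.4 − 6.269 = 4.131 mg/L.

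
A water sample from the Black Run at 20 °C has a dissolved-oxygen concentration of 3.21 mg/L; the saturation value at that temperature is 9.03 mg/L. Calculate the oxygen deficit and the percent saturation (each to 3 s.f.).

D ≈ 5.82 mg/L; 35.5 % saturation

D = C_s − C = 9.03 − 3.21 = 5.82 mg/L.
% saturation = 3.21/9.03 × 100 = 35.5 %.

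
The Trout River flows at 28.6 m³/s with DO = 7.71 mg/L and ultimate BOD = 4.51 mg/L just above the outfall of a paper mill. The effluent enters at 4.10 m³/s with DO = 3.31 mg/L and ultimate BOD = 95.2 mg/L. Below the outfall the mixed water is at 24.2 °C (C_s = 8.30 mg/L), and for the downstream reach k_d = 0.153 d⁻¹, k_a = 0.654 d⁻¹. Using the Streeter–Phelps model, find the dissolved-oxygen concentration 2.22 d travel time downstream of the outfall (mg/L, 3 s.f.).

Mixed DO = (28.6×7.71 + 4.10×3.31)/(28.6+4.10) = 234.1/32.70 = 7.158 mg/L.
Mixed L₀ = (28.6×4.51 + 4.10×95.2)/(32.70) = 519.3/32.70 = 15.88 mg/L.
Initial deficit D₀ = C_s − DO₀ = 8.30 − 7.158 = 1.142 mg/L.
D(2.22) = [0.153×15.88/(0.654−0.153)](e^(−0.153×2.22) − e^(−0.654×2.22)) + 1.142 e^(−0.654×2.22)
= 4.850 × (0.7120 − 0.2341) + 1.142 × 0.2341 = 2.585 mg/L.
DO = 8.30 − 2.585 = 5.715 mg/L.

DO ≈ 5.72 mg/L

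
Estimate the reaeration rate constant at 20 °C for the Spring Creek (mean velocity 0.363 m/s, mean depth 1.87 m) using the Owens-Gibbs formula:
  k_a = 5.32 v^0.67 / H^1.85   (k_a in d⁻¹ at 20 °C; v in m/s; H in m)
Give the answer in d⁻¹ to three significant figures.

k_a = 5.32 × 0.363^0.67 / 1.87^1.85 = 5.32 × 0.5072 / 3.184 = 0.8475 d⁻¹.

k_a ≈ 0.848 d⁻¹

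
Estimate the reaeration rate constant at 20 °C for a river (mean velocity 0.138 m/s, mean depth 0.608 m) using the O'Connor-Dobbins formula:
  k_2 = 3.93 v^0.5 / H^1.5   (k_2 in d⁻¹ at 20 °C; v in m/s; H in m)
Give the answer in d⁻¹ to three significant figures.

k_2 ≈ 3.08 d⁻¹

k_2 = 3.93 × 0.138^0.5 / 0.608^1.5 = 3.93 × 0.3715 / 0.4741 = 3.079 d⁻¹.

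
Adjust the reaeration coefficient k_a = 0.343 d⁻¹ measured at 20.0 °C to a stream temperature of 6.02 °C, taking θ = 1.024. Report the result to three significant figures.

k_a ≈ 0.246 d⁻¹

k_a(T₂) = k_a(T₁) · θ^(T₂−T₁) = 0.343 × 1.024^(6.02−20.0)
= 0.343 × 1.024^-14.0 = 0.343 × 0.7178 = 0.2462 d⁻¹.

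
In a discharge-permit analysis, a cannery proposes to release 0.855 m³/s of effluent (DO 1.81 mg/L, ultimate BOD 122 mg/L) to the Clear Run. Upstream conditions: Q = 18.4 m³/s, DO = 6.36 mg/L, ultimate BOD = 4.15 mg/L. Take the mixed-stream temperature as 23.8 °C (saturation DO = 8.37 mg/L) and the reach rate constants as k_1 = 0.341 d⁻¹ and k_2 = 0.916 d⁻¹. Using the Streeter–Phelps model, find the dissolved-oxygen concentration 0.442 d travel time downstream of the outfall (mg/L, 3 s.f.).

Mixed DO = (18.4×6.36 + 0.855×1.81)/(18.4+0.855) = 118.6/19.25 = 6.158 mg/L.
Mixed L₀ = (18.4×4.15 + 0.855×122)/(19.25) = 180.7/19.25 = 9.383 mg/L.
Initial deficit D₀ = C_s − DO₀ = 8.37 − 6.158 = 2.212 mg/L.
D(0.442) = [0.341×9.383/(0.916−0.341)](e^(−0.341×0.442) − e^(−0.916×0.442)) + 2.212 e^(−0.916×0.442)
= 5.565 × (0.8601 − 0.6671) + 2.212 × 0.6671 = 2.550 mg/L.
DO = 8.37 − 2.550 = 5.820 mg/L.

DO ≈ 5.82 mg/L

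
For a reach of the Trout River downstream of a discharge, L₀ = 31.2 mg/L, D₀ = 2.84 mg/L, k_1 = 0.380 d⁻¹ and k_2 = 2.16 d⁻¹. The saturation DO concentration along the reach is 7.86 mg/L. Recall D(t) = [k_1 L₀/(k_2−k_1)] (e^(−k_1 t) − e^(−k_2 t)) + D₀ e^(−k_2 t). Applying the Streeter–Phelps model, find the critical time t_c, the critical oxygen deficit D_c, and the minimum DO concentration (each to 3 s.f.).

t_c ≈ 0.664 d; D_c ≈ 4.26 mg/L; min DO ≈ 3.60 mg/L

With k_2/k_1 = 5.684 and 1 − D₀(k_2−k_1)/(k_1 L₀) = 0.5736,
t_c = ln(5.684 × 0.5736) / (2.16 − 0.380) = ln(3.261) / 1.780 = 1.182/1.780 = 0.6640 d.
L(t_c) = L₀ e^(−k_1 t_c) = 31.2 × 0.7770 = 24.24 mg/L, and at the critical point k_2 D_c = k_1 L, so D_c = (0.380/2.16) × 24.24 = 4.265 mg/L.
Minimum DO = C_s − D_c = 7.86 − 4.265 = 3.595 mg/L.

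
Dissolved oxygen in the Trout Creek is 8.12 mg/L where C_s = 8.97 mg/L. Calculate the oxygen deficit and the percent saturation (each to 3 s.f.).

D = C_s − C = 8.97 − 8.12 = 0.850 mg/L.
% saturation = 8.12/8.97 × 100 = 90.5 %.

D ≈ 0.850 mg/L; 90.5 % saturation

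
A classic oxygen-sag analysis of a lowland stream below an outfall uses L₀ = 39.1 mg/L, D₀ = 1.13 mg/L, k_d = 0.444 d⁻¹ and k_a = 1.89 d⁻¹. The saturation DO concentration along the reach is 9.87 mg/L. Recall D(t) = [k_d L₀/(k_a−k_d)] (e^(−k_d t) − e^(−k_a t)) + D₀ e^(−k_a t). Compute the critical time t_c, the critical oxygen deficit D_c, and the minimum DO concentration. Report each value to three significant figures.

t_c ≈ 0.933 d; D_c ≈ 6.07 mg/L; min DO ≈ 3.80 mg/L

t_c = [1/(k_a−k_d)] ln[(k_a/k_d)(1 − D₀(k_a−k_d)/(k_d L₀))]
= [1/(1.89−0.444)] ln[(1.89/0.444)(1 − 1.13×1.446/(0.444×39.1))]
= (1/1.446) ln[4.257 × 0.9059] = 0.6916 × ln(3.856) = 0.6916 × 1.350 = 0.9334 d.
L(t_c) = L₀ e^(−k_d t_c) = 39.1 × 0.6607 = 25.83 mg/L, and at the critical point k_a D_c = k_d L, so D_c = (0.444/1.89) × 25.83 = 6.069 mg/L.
Minimum DO = C_s − D_c = 9.87 − 6.069 = 3.801 mg/L.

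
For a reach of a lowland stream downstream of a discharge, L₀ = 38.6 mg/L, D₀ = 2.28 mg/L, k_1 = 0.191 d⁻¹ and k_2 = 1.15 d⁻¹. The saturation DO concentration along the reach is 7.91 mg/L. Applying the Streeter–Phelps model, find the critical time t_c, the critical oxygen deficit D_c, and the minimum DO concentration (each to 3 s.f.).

t_c ≈ 1.51 d; D_c ≈ 4.81 mg/L; min DO ≈ 3.10 mg/L

With k_2/k_1 = 6.021 and 1 − D₀(k_2−k_1)/(k_1 L₀) = 0.7034,
t_c = ln(6.021 × 0.7034) / (1.15 − 0.191) = ln(4.235) / 0.9590 = 1.443/0.9590 = 1.505 d.
L(t_c) = L₀ e^(−k_1 t_c) = 38.6 × 0.7501 = 28.96 mg/L, and at the critical point k_2 D_c = k_1 L, so D_c = (0.191/1.15) × 28.96 = 4.809 mg/L.
Minimum DO = C_s − D_c = 7.91 − 4.809 = 3.101 mg/L.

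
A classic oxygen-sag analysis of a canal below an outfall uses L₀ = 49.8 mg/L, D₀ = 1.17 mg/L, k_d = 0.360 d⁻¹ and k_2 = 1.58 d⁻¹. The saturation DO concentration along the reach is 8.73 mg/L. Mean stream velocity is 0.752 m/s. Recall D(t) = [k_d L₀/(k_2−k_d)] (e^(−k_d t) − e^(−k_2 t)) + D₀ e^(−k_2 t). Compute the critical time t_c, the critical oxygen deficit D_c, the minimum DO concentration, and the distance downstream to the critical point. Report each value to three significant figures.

At the critical point dD/dt = 0, so k_d L₀ e^(−k_d t) = k_2 D. Substituting D(t) from the Streeter–Phelps equation and solving for t gives
t_c = ln[(k_2/k_d)(1 − D₀(k_2−k_d)/(k_d L₀))] / (k_2−k_d).
Here k_2−k_d = 1.220 d⁻¹ and 1 − D₀(k_2−k_d)/(k_d L₀) = 1 − 1.17×1.220/(0.360×49.8) = 0.9204, so
t_c = ln(4.389 × 0.9204) / 1.220 = 1.396 / 1.220 = 1.144 d.
D_c = (k_d/k_2) L₀ e^(−k_d t_c) = (0.360/1.58) × 49.8 × e^(−0.360×1.144) = 0.2278 × 49.8 × 0.6623 = 7.516 mg/L.
Minimum DO = C_s − D_c = 8.73 − 7.516 = 1.214 mg/L.
x_c = v t_c = 0.752 m/s × 1.144 d × 86400 s/d = 74350 m ≈ 74.4 km.

t_c ≈ 1.14 d; D_c ≈ 7.52 mg/L; min DO ≈ 1.21 mg/L; x_c ≈ 74.4 km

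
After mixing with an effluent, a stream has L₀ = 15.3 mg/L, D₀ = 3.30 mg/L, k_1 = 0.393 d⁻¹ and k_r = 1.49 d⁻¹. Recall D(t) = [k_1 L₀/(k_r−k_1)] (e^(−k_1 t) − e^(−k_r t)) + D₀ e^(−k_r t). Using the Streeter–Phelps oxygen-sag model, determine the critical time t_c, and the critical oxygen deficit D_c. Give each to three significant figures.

t_c ≈ 0.375 d; D_c ≈ 3.48 mg/L

At the critical point dD/dt = 0, so k_1 L₀ e^(−k_1 t) = k_r D. Substituting D(t) from the Streeter–Phelps equation and solving for t gives
t_c = ln[(k_r/k_1)(1 − D₀(k_r−k_1)/(k_1 L₀))] / (k_r−k_1).
Here k_r−k_1 = 1.097 d⁻¹ and 1 − D₀(k_r−k_1)/(k_1 L₀) = 1 − 3.30×1.097/(0.393×15.3) = 0.3979, so
t_c = ln(3.791 × 0.3979) / 1.097 = 0.4113 / 1.097 = 0.3749 d.
D_c = (k_1/k_r) L₀ e^(−k_1 t_c) = (0.393/1.49) × 15.3 × e^(−0.393×0.3749) = 0.2638 × 15.3 × 0.8630 = 3.483 mg/L.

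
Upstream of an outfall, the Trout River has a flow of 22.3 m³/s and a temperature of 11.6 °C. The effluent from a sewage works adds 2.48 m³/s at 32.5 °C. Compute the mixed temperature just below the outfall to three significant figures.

Flow-weighted mixing: C = (Q_r C_r + Q_w C_w)/(Q_r + Q_w)
= (22.3×11.6 + 2.48×32.5)/(22.3 + 2.48) = 339.3/24.78 = 13.69 °C.

13.7 °C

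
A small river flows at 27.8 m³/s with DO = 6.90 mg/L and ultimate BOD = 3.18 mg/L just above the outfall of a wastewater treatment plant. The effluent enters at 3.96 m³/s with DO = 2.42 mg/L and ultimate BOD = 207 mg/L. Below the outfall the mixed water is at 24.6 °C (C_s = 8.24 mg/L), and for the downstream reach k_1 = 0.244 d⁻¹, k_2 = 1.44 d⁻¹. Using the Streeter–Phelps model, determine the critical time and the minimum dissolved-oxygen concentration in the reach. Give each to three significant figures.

t_c ≈ 1.16 d; minimum DO ≈ 4.58 mg/L

Mixed DO = (27.8×6.90 + 3.96×2.42)/(27.8+3.96) = 201.4/31.76 = 6.341 mg/L.
Mixed L₀ = (27.8×3.18 + 3.96×207)/(31.76) = 908.1/31.76 = 28.59 mg/L.
Initial deficit D₀ = C_s − DO₀ = 8.24 − 6.341 = 1.899 mg/L.
t_c = (1/1.196) ln[(1.44/0.244)(1 − 1.899×1.196/(0.244×28.59))] = 0.8361 × ln(3.981) = 1.155 d.
D_c = (0.244/1.44) × 28.59 × e^(−0.244×1.155) = 0.1694 × 28.59 × 0.7544 = 3.655 mg/L.
Minimum DO = 8.24 − 3.655 = 4.585 mg/L.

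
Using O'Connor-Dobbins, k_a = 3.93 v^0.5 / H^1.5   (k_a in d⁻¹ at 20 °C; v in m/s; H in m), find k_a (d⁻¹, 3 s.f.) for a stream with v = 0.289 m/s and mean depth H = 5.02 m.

k_a = 3.93 × 0.289^0.5 / 5.02^1.5 = 3.93 × 0.5376 / 11.25 = 0.1878 d⁻¹.

k_a ≈ 0.188 d⁻¹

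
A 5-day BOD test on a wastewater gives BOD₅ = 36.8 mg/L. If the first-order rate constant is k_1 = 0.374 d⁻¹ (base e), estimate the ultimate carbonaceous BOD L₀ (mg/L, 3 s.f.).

BOD₅ = L₀(1 − e^(−5k_1)) ⇒ L₀ = BOD₅ / (1 − e^(−5×0.374))
= 36.8 / (1 − 0.1541) = 36.8 / 0.8459 = 43.51 mg/L.

L₀ ≈ 43.5 mg/L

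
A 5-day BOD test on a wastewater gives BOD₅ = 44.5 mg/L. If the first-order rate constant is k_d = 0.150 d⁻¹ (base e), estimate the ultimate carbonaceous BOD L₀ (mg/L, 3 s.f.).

BOD₅ = L₀(1 − e^(−5k_d)) ⇒ L₀ = BOD₅ / (1 − e^(−5×0.150))
= 44.5 / (1 − 0.4724) = 44.5 / 0.5276 = 84.34 mg/L.

L₀ ≈ 84.3 mg/L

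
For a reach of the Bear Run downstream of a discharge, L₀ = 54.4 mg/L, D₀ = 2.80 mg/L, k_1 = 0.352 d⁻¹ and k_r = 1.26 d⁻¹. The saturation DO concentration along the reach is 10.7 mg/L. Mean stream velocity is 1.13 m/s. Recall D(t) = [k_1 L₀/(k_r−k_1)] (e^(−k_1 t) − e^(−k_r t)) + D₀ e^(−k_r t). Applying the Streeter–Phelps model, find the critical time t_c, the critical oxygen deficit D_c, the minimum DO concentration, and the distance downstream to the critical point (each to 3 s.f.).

t_c = [1/(k_r−k_1)] ln[(k_r/k_1)(1 − D₀(k_r−k_1)/(k_1 L₀))]
= [1/(1.26−0.352)] ln[(1.26/0.352)(1 − 2.80×0.9080/(0.352×54.4))]
= (1/0.9080) ln[3.580 × 0.8672] = 1.101 × ln(3.104) = 1.101 × 1.133 = 1.248 d.
L(t_c) = L₀ e^(−k_1 t_c) = 54.4 × 0.6446 = 35.07 mg/L, and at the critical point k_r D_c = k_1 L, so D_c = (0.352/1.26) × 35.07 = 9.796 mg/L.
Minimum DO = C_s − D_c = 10.7 − 9.796 = 0.9039 mg/L.
x_c = v t_c = 1.13 m/s × 1.248 d × 86400 s/d = 121800 m ≈ 122 km.

t_c ≈ 1.25 d; D_c ≈ 9.80 mg/L; min DO ≈ 0.904 mg/L; x_c ≈ 122 km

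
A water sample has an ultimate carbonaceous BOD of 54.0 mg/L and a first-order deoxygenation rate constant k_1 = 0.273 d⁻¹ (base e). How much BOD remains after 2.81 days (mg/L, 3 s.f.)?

L_t = L₀ e^(−k_1 t) = 54.0 × e^(−0.273×2.81) = 54.0 × 0.4643 = 25.07 mg/L.

L ≈ 25.1 mg/L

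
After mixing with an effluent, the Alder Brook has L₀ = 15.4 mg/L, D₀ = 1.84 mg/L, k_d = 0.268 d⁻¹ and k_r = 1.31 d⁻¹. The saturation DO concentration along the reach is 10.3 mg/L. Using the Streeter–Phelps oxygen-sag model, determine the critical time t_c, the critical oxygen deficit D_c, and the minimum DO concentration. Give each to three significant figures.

With k_r/k_d = 4.888 and 1 − D₀(k_r−k_d)/(k_d L₀) = 0.5355,
t_c = ln(4.888 × 0.5355) / (1.31 − 0.268) = ln(2.617) / 1.042 = 0.9622/1.042 = 0.9234 d.
D_c = (k_d/k_r) L₀ e^(−k_d t_c) = (0.268/1.31) × 15.4 × e^(−0.268×0.9234) = 0.2046 × 15.4 × 0.7808 = 2.460 mg/L.
Minimum DO = C_s − D_c = 10.3 − 2.460 = 7.840 mg/L.

t_c ≈ 0.923 d; D_c ≈ 2.46 mg/L; min DO ≈ 7.84 mg/L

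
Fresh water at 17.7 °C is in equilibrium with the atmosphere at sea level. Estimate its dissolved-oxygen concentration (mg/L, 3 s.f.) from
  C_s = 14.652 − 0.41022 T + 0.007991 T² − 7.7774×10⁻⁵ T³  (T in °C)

C_s = 14.652 − 0.41022×17.7 + 0.007991×17.7² − 7.7774×10⁻⁵×17.7³ = 9.463 mg/L.

C_s ≈ 9.46 mg/L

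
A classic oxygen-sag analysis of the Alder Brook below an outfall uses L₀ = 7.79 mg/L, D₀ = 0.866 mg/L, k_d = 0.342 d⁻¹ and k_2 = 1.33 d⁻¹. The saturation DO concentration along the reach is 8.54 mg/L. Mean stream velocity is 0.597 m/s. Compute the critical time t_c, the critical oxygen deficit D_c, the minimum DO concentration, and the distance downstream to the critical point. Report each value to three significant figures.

t_c = [1/(k_2−k_d)] ln[(k_2/k_d)(1 − D₀(k_2−k_d)/(k_d L₀))]
= [1/(1.33−0.342)] ln[(1.33/0.342)(1 − 0.866×0.9880/(0.342×7.79))]
= (1/0.9880) ln[3.889 × 0.6788] = 1.012 × ln(2.640) = 1.012 × 0.9708 = 0.9826 d.
L(t_c) = L₀ e^(−k_d t_c) = 7.79 × 0.7146 = 5.567 mg/L, and at the critical point k_2 D_c = k_d L, so D_c = (0.342/1.33) × 5.567 = 1.431 mg/L.
Minimum DO = C_s − D_c = 8.54 − 1.431 = 7.109 mg/L.
x_c = v t_c = 0.597 m/s × 0.9826 d × 86400 s/d = 50680 m ≈ 50.7 km.

t_c ≈ 0.983 d; D_c ≈ 1.43 mg/L; min DO ≈ 7.11 mg/L; x_c ≈ 50.7 km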